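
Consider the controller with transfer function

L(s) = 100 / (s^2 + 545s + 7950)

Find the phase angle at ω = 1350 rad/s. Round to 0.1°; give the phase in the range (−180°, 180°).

Substitute s = j1350:
Numerator: 100 = 100 + j0
Denominator: (j1350)^2 + 545(j1350) + 7950 = -1814550 + j735750
|N| = √(100² + 0²) ≈ 100, ∠N ≈ 0.00°
|D| = √(1814550² + 735750²) ≈ 1.958e+06, ∠D ≈ 157.93°
∠L = 0.00° − 157.93° = -157.93°

-157.9°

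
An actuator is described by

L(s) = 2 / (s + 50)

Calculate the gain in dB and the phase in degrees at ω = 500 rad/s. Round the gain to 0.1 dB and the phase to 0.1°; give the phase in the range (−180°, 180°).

At s = jω = j500:
pole (s+50): 50 + j500 → |·| = √(50²+500²) = √252500 ≈ 502.49, ∠ = arctan(500/50) ≈ 84.29°
|L| = 2 / 502.49 ≈ 0.0039802
Gain = 20 log₁₀(0.0039802) ≈ -48.00 dB
∠L = 0.00° − 84.29° = -84.29°

-48.0 dB, -84.3°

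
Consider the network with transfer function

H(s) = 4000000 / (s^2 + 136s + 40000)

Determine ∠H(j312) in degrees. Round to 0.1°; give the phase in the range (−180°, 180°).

At s = jω = j312:
quadratic: (j312)² + 136·j312 + 40000 = -57344 + j42432 → |·| ≈ 71336, ∠ ≈ 143.50°
∠H = 0.00° − 143.50° = -143.50°

-143.5°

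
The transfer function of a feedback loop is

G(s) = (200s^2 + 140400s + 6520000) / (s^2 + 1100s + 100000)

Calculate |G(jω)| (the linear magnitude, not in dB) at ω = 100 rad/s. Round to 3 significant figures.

104

Substitute s = j100:
Numerator: 200(j100)^2 + 140400(j100) + 6520000 = 4520000 + j14040000
Denominator: (j100)^2 + 1100(j100) + 100000 = 90000 + j110000
|N| = √(4520000² + 14040000²) ≈ 1.475e+07, ∠N ≈ 72.15°
|D| = √(90000² + 110000²) ≈ 1.4213e+05, ∠D ≈ 50.71°
|G| = 1.475e+07 / 1.4213e+05 ≈ 103.78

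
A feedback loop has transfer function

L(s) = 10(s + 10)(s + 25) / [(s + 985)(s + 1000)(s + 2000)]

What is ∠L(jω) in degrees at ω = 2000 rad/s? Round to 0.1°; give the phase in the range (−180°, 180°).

6.8°

At s = jω = j2000:
zero (s+10): 10 + j2000 → |·| = √(10²+2000²) = √4000100 ≈ 2000, ∠ = arctan(2000/10) ≈ 89.71°
zero (s+25): 25 + j2000 → |·| = √(25²+2000²) = √4000625 ≈ 2000.2, ∠ = arctan(2000/25) ≈ 89.28°
pole (s+985): 985 + j2000 → |·| = √(985²+2000²) = √4970225 ≈ 2229.4, ∠ = arctan(2000/985) ≈ 63.78°
pole (s+1000): 1000 + j2000 → |·| = √(1000²+2000²) = √5000000 ≈ 2236.1, ∠ = arctan(2000/1000) ≈ 63.43°
pole (s+2000): 2000 + j2000 → |·| = √(2000²+2000²) = √8000000 ≈ 2828.4, ∠ = arctan(2000/2000) ≈ 45.00°
∠L = 178.99° − 172.21° = 6.78°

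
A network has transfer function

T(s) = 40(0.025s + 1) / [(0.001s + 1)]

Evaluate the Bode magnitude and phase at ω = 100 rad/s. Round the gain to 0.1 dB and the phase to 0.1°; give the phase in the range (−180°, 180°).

40.6 dB, 62.5°

At ω = 100 rad/s:
zero (1 + j100·0.025) = 1 + j2.5 → |·| ≈ 2.6926, ∠ ≈ 68.20°
pole (1 + j100·0.001) = 1 + j0.1 → |·| ≈ 1.005, ∠ ≈ 5.71°
|T| = 40 · 2.6926 / (1.005) ≈ 107.17
Gain = 20 log₁₀(107.17) ≈ 40.60 dB
∠T = (68.20°) − (5.71°) = 62.49°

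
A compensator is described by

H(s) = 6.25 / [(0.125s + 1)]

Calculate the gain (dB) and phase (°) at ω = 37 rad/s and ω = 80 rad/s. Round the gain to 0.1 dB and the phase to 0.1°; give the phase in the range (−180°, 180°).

ω = 37: 2.4 dB, -77.8°; ω = 80: -4.1 dB, -84.3°

At ω = 37 rad/s:
pole (1 + j37·0.125) = 1 + j4.625 → |·| ≈ 4.7319, ∠ ≈ 77.80°
|H| = 6.25 · 1 / (4.7319) ≈ 1.3208
Gain = 20 log₁₀(1.3208) ≈ 2.42 dB
∠H = (0°) − (77.80°) = -77.80°

At ω = 80 rad/s:
pole (1 + j80·0.125) = 1 + j10 → |·| ≈ 10.05, ∠ ≈ 84.29°
|H| = 6.25 · 1 / (10.05) ≈ 0.62189
Gain = 20 log₁₀(0.62189) ≈ -4.13 dB
∠H = (0°) − (84.29°) = -84.29°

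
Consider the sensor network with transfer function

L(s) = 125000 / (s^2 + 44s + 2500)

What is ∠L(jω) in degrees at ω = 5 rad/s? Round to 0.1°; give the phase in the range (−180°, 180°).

At s = jω = j5:
quadratic: (j5)² + 44·j5 + 2500 = 2475 + j220 → |·| ≈ 2484.8, ∠ ≈ 5.08°
∠L = 0.00° − 5.08° = -5.08°

-5.1°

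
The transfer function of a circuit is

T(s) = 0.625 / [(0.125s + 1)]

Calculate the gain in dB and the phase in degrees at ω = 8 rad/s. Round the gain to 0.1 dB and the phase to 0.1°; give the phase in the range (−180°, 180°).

At ω = 8 rad/s:
pole (1 + j8·0.125) = 1 + j1 → |·| ≈ 1.4142, ∠ ≈ 45.00°
|T| = 0.625 · 1 / (1.4142) ≈ 0.44195
Gain = 20 log₁₀(0.44195) ≈ -7.09 dB
∠T = (0°) − (45.00°) = -45.00°

-7.1 dB, -45.0°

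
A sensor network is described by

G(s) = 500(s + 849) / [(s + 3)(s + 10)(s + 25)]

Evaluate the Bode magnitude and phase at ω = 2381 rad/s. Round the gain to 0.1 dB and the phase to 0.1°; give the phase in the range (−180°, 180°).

-80.6 dB, 161.3°

At s = jω = j2381:
zero (s+849): 849 + j2381 → |·| = √(849²+2381²) = √6389962 ≈ 2527.8, ∠ = arctan(2381/849) ≈ 70.38°
pole (s+3): 3 + j2381 → |·| = √(3²+2381²) = √5669170 ≈ 2381, ∠ = arctan(2381/3) ≈ 89.93°
pole (s+10): 10 + j2381 → |·| = √(10²+2381²) = √5669261 ≈ 2381, ∠ = arctan(2381/10) ≈ 89.76°
pole (s+25): 25 + j2381 → |·| = √(25²+2381²) = √5669786 ≈ 2381.1, ∠ = arctan(2381/25) ≈ 89.40°
|G| = 500 · 2527.8 / 1.3499e+10 ≈ 9.3629e-05
Gain = 20 log₁₀(9.3629e-05) ≈ -80.57 dB
∠G = 70.38° − 269.09° = -198.71° ≡ 161.29° (principal value)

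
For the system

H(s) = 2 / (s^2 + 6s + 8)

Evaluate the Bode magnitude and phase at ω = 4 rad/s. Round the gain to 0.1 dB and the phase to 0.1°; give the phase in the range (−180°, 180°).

-22.0 dB, -108.4°

Substitute s = j4:
Numerator: 2 = 2 + j0
Denominator: (j4)^2 + 6(j4) + 8 = -8 + j24
|N| = √(2² + 0²) ≈ 2, ∠N ≈ 0.00°
|D| = √(8² + 24²) ≈ 25.298, ∠D ≈ 108.43°
|H| = 2 / 25.298 ≈ 0.079058
Gain = 20 log₁₀(0.079058) ≈ -22.04 dB
∠H = 0.00° − 108.43° = -108.43°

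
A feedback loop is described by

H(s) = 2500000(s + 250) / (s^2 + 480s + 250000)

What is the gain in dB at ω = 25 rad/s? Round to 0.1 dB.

At s = jω = j25:
zero (s+250): 250 + j25 → |·| = √(250²+25²) = √63125 ≈ 251.25, ∠ = arctan(25/250) ≈ 5.71°
quadratic: (j25)² + 480·j25 + 250000 = 249375 + j12000 → |·| ≈ 2.4966e+05, ∠ ≈ 2.75°
|H| = 2500000 · 251.25 / 2.4966e+05 ≈ 2515.9
Gain = 20 log₁₀(2515.9) ≈ 68.01 dB

68.0 dB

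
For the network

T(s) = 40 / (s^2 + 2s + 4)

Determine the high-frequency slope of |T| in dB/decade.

Each pole contributes −20 dB/decade at high frequency; each zero contributes +20 dB/decade.
Net: 0 zero(s) − 2 pole(s) → -40 dB/decade.

-40 dB/decade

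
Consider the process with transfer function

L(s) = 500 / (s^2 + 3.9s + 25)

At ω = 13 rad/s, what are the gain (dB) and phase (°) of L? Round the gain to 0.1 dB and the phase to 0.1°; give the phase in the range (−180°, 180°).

At s = jω = j13:
quadratic: (j13)² + 3.9·j13 + 25 = -144 + j50.7 → |·| ≈ 152.66, ∠ ≈ 160.60°
|L| = 500 / 152.66 ≈ 3.2753
Gain = 20 log₁₀(3.2753) ≈ 10.31 dB
∠L = 0.00° − 160.60° = -160.60°

10.3 dB, -160.6°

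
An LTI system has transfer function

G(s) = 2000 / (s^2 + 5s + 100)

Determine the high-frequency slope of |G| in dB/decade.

-40 dB/decade

Each pole contributes −20 dB/decade at high frequency; each zero contributes +20 dB/decade.
Net: 0 zero(s) − 2 pole(s) → -40 dB/decade.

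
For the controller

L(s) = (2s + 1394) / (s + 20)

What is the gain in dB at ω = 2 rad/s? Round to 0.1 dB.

36.8 dB

Substitute s = j2:
Numerator: 2(j2) + 1394 = 1394 + j4
Denominator: (j2) + 20 = 20 + j2
|N| = √(1394² + 4²) ≈ 1394, ∠N ≈ 0.16°
|D| = √(20² + 2²) ≈ 20.1, ∠D ≈ 5.71°
|L| = 1394 / 20.1 ≈ 69.353
Gain = 20 log₁₀(69.353) ≈ 36.82 dB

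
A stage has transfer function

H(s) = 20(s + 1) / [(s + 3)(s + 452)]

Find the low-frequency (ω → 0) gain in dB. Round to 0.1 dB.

-36.6 dB

H(0) = 20·1 / (3·452) ≈ 0.014749
20 log₁₀(0.014749) ≈ -36.62 dB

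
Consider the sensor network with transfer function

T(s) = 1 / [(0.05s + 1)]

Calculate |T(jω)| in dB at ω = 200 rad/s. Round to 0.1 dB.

-20.0 dB

At ω = 200 rad/s:
pole (1 + j200·0.05) = 1 + j10 → |·| ≈ 10.05, ∠ ≈ 84.29°
|T| = 1 · 1 / (10.05) ≈ 0.099502
Gain = 20 log₁₀(0.099502) ≈ -20.04 dB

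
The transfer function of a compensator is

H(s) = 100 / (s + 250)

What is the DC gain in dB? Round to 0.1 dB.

H(0) = 100 / 250 = 0.4
20 log₁₀(0.4) ≈ -7.96 dB

-8.0 dB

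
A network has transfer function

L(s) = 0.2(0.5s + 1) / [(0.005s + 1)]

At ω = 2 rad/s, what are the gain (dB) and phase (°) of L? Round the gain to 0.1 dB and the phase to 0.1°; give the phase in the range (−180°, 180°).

At ω = 2 rad/s:
zero (1 + j2·0.5) = 1 + j1 → |·| ≈ 1.4142, ∠ ≈ 45.00°
pole (1 + j2·0.005) = 1 + j0.01 → |·| ≈ 1, ∠ ≈ 0.57°
|L| = 0.2 · 1.4142 / (1) ≈ 0.28284
Gain = 20 log₁₀(0.28284) ≈ -10.97 dB
∠L = (45.00°) − (0.57°) = 44.43°

-11.0 dB, 44.4°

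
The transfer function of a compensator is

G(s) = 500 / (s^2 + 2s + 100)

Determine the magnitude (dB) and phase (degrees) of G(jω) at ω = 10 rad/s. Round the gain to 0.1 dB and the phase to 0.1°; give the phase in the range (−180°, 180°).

At s = jω = j10:
quadratic: (j10)² + 2·j10 + 100 = 0 + j20 → |·| ≈ 20, ∠ ≈ 90.00°
|G| = 500 / 20 ≈ 25
Gain = 20 log₁₀(25) ≈ 27.96 dB
∠G = 0.00° − 90.00° = -90.00°

28.0 dB, -90.0°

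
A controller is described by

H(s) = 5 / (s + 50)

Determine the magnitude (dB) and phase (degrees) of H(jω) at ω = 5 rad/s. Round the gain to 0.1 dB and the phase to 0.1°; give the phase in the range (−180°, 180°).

-20.0 dB, -5.7°

At s = jω = j5:
pole (s+50): 50 + j5 → |·| = √(50²+5²) = √2525 ≈ 50.249, ∠ = arctan(5/50) ≈ 5.71°
|H| = 5 / 50.249 ≈ 0.099504
Gain = 20 log₁₀(0.099504) ≈ -20.04 dB
∠H = 0.00° − 5.71° = -5.71°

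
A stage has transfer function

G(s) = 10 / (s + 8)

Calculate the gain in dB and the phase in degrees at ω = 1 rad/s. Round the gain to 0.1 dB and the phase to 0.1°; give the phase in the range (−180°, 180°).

1.9 dB, -7.1°

Substitute s = j1:
Numerator: 10 = 10 + j0
Denominator: (j1) + 8 = 8 + j1
|N| = √(10² + 0²) ≈ 10, ∠N ≈ 0.00°
|D| = √(8² + 1²) ≈ 8.0623, ∠D ≈ 7.13°
|G| = 10 / 8.0623 ≈ 1.2403
Gain = 20 log₁₀(1.2403) ≈ 1.87 dB
∠G = 0.00° − 7.13° = -7.13°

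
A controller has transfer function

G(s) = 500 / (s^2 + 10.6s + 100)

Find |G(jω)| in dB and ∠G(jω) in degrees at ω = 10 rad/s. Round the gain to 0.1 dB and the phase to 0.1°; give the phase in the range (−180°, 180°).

At s = jω = j10:
quadratic: (j10)² + 10.6·j10 + 100 = 0 + j106 → |·| ≈ 106, ∠ ≈ 90.00°
|G| = 500 / 106 ≈ 4.717
Gain = 20 log₁₀(4.717) ≈ 13.47 dB
∠G = 0.00° − 90.00° = -90.00°

13.5 dB, -90.0°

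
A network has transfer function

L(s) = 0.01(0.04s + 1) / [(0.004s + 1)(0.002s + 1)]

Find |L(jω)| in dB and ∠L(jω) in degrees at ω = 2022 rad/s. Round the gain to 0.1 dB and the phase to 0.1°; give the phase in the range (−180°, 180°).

-32.5 dB, -69.8°

At ω = 2022 rad/s:
zero (1 + j2022·0.04) = 1 + j80.88 → |·| ≈ 80.886, ∠ ≈ 89.29°
pole (1 + j2022·0.004) = 1 + j8.088 → |·| ≈ 8.1496, ∠ ≈ 82.95°
pole (1 + j2022·0.002) = 1 + j4.044 → |·| ≈ 4.1658, ∠ ≈ 76.11°
|L| = 0.01 · 80.886 / (8.1496 · 4.1658) ≈ 0.023825
Gain = 20 log₁₀(0.023825) ≈ -32.46 dB
∠L = (89.29°) − (82.95° + 76.11°) = -69.77°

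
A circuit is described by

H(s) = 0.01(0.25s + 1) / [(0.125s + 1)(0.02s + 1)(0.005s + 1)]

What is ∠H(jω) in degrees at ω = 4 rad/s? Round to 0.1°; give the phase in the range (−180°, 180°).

12.7°

At ω = 4 rad/s:
zero (1 + j4·0.25) = 1 + j1 → |·| ≈ 1.4142, ∠ ≈ 45.00°
pole (1 + j4·0.125) = 1 + j0.5 → |·| ≈ 1.118, ∠ ≈ 26.57°
pole (1 + j4·0.02) = 1 + j0.08 → |·| ≈ 1.0032, ∠ ≈ 4.57°
pole (1 + j4·0.005) = 1 + j0.02 → |·| ≈ 1.0002, ∠ ≈ 1.15°
∠H = (45.00°) − (26.57° + 4.57° + 1.15°) = 12.71°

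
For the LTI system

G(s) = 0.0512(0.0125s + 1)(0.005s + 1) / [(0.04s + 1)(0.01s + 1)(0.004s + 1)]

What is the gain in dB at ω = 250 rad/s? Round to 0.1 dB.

At ω = 250 rad/s:
zero (1 + j250·0.0125) = 1 + j3.125 → |·| ≈ 3.2811, ∠ ≈ 72.26°
zero (1 + j250·0.005) = 1 + j1.25 → |·| ≈ 1.6008, ∠ ≈ 51.34°
pole (1 + j250·0.04) = 1 + j10 → |·| ≈ 10.05, ∠ ≈ 84.29°
pole (1 + j250·0.01) = 1 + j2.5 → |·| ≈ 2.6926, ∠ ≈ 68.20°
pole (1 + j250·0.004) = 1 + j1 → |·| ≈ 1.4142, ∠ ≈ 45.00°
|G| = 0.0512 · 3.2811 · 1.6008 / (10.05 · 2.6926 · 1.4142) ≈ 0.0070271
Gain = 20 log₁₀(0.0070271) ≈ -43.06 dB

-43.1 dB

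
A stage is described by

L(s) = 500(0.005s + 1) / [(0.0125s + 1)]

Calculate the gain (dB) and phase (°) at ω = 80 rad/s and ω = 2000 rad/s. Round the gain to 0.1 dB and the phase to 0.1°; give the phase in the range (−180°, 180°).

ω = 80: 51.6 dB, -23.2°; ω = 2000: 46.1 dB, -3.4°

At ω = 80 rad/s:
zero (1 + j80·0.005) = 1 + j0.4 → |·| ≈ 1.077, ∠ ≈ 21.80°
pole (1 + j80·0.0125) = 1 + j1 → |·| ≈ 1.4142, ∠ ≈ 45.00°
|L| = 500 · 1.077 / (1.4142) ≈ 380.78
Gain = 20 log₁₀(380.78) ≈ 51.61 dB
∠L = (21.80°) − (45.00°) = -23.20°

At ω = 2000 rad/s:
zero (1 + j2000·0.005) = 1 + j10 → |·| ≈ 10.05, ∠ ≈ 84.29°
pole (1 + j2000·0.0125) = 1 + j25 → |·| ≈ 25.02, ∠ ≈ 87.71°
|L| = 500 · 10.05 / (25.02) ≈ 200.84
Gain = 20 log₁₀(200.84) ≈ 46.06 dB
∠L = (84.29°) − (87.71°) = -3.42°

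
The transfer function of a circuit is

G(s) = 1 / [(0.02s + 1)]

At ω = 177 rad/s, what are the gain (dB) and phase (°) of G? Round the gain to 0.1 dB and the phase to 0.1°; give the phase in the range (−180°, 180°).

-11.3 dB, -74.2°

At ω = 177 rad/s:
pole (1 + j177·0.02) = 1 + j3.54 → |·| ≈ 3.6785, ∠ ≈ 74.23°
|G| = 1 · 1 / (3.6785) ≈ 0.27185
Gain = 20 log₁₀(0.27185) ≈ -11.31 dB
∠G = (0°) − (74.23°) = -74.23°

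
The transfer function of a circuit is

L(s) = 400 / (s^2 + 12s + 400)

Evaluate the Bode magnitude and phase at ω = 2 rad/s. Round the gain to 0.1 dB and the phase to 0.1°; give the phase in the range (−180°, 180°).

At s = jω = j2:
quadratic: (j2)² + 12·j2 + 400 = 396 + j24 → |·| ≈ 396.73, ∠ ≈ 3.47°
|L| = 400 / 396.73 ≈ 1.0082
Gain = 20 log₁₀(1.0082) ≈ 0.07 dB
∠L = 0.00° − 3.47° = -3.47°

0.1 dB, -3.5°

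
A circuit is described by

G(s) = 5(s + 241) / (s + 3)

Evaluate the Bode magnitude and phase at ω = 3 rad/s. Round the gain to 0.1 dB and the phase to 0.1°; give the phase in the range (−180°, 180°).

49.1 dB, -44.3°

At s = jω = j3:
zero (s+241): 241 + j3 → |·| = √(241²+3²) = √58090 ≈ 241.02, ∠ = arctan(3/241) ≈ 0.71°
pole (s+3): 3 + j3 → |·| = √(3²+3²) = √18 ≈ 4.2426, ∠ = arctan(3/3) ≈ 45.00°
|G| = 5 · 241.02 / 4.2426 ≈ 284.05
Gain = 20 log₁₀(284.05) ≈ 49.07 dB
∠G = 0.71° − 45.00° = -44.29°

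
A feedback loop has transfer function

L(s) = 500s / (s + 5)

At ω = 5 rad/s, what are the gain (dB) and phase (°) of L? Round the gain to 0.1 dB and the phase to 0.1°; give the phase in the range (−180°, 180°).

51.0 dB, 45.0°

At s = jω = j5:
zero at origin: s = j5 → |·| = 5, ∠ = 90.00°
pole (s+5): 5 + j5 → |·| = √(5²+5²) = √50 ≈ 7.0711, ∠ = arctan(5/5) ≈ 45.00°
|L| = 500 · 5 / 7.0711 ≈ 353.55
Gain = 20 log₁₀(353.55) ≈ 50.97 dB
∠L = 90.00° − 45.00° = 45.00°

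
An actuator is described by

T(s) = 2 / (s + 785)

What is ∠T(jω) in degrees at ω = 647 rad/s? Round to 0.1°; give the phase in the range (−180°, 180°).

-39.5°

Substitute s = j647:
Numerator: 2 = 2 + j0
Denominator: (j647) + 785 = 785 + j647
|N| = √(2² + 0²) ≈ 2, ∠N ≈ 0.00°
|D| = √(785² + 647²) ≈ 1017.3, ∠D ≈ 39.50°
∠T = 0.00° − 39.50° = -39.50°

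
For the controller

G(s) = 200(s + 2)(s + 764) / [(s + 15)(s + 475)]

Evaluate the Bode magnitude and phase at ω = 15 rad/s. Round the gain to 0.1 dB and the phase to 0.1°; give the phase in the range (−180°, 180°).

At s = jω = j15:
zero (s+2): 2 + j15 → |·| = √(2²+15²) = √229 ≈ 15.133, ∠ = arctan(15/2) ≈ 82.41°
zero (s+764): 764 + j15 → |·| = √(764²+15²) = √583921 ≈ 764.15, ∠ = arctan(15/764) ≈ 1.12°
pole (s+15): 15 + j15 → |·| = √(15²+15²) = √450 ≈ 21.213, ∠ = arctan(15/15) ≈ 45.00°
pole (s+475): 475 + j15 → |·| = √(475²+15²) = √225850 ≈ 475.24, ∠ = arctan(15/475) ≈ 1.81°
|G| = 200 · 11564 / 10081 ≈ 229.42
Gain = 20 log₁₀(229.42) ≈ 47.21 dB
∠G = 83.53° − 46.81° = 36.72°

47.2 dB, 36.7°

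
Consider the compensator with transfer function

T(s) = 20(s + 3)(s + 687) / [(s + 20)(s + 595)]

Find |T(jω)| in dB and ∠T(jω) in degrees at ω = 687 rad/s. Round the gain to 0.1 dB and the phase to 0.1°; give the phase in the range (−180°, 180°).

At s = jω = j687:
zero (s+3): 3 + j687 → |·| = √(3²+687²) = √471978 ≈ 687.01, ∠ = arctan(687/3) ≈ 89.75°
zero (s+687): 687 + j687 → |·| = √(687²+687²) = √943938 ≈ 971.56, ∠ = arctan(687/687) ≈ 45.00°
pole (s+20): 20 + j687 → |·| = √(20²+687²) = √472369 ≈ 687.29, ∠ = arctan(687/20) ≈ 88.33°
pole (s+595): 595 + j687 → |·| = √(595²+687²) = √825994 ≈ 908.84, ∠ = arctan(687/595) ≈ 49.10°
|T| = 20 · 6.6747e+05 / 6.2464e+05 ≈ 21.371
Gain = 20 log₁₀(21.371) ≈ 26.60 dB
∠T = 134.75° − 137.43° = -2.68°

26.6 dB, -2.7°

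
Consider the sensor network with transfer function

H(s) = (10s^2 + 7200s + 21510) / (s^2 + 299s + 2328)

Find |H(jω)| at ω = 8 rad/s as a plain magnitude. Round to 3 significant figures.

Substitute s = j8:
Numerator: 10(j8)^2 + 7200(j8) + 21510 = 20870 + j57600
Denominator: (j8)^2 + 299(j8) + 2328 = 2264 + j2392
|N| = √(20870² + 57600²) ≈ 61264, ∠N ≈ 70.08°
|D| = √(2264² + 2392²) ≈ 3293.5, ∠D ≈ 46.57°
|H| = 61264 / 3293.5 ≈ 18.601

18.6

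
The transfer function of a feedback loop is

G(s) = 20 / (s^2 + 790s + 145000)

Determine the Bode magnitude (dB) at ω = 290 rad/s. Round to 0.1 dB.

Substitute s = j290:
Numerator: 20 = 20 + j0
Denominator: (j290)^2 + 790(j290) + 145000 = 60900 + j229100
|N| = √(20² + 0²) ≈ 20, ∠N ≈ 0.00°
|D| = √(60900² + 229100²) ≈ 2.3706e+05, ∠D ≈ 75.11°
|G| = 20 / 2.3706e+05 ≈ 8.4367e-05
Gain = 20 log₁₀(8.4367e-05) ≈ -81.48 dB

-81.5 dB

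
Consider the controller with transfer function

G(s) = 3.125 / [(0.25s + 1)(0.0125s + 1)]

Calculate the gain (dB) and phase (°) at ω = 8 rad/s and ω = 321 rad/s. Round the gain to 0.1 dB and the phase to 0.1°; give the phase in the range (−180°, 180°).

At ω = 8 rad/s:
pole (1 + j8·0.25) = 1 + j2 → |·| ≈ 2.2361, ∠ ≈ 63.43°
pole (1 + j8·0.0125) = 1 + j0.1 → |·| ≈ 1.005, ∠ ≈ 5.71°
|G| = 3.125 · 1 / (2.2361 · 1.005) ≈ 1.3906
Gain = 20 log₁₀(1.3906) ≈ 2.86 dB
∠G = (0°) − (63.43° + 5.71°) = -69.14°

At ω = 321 rad/s:
pole (1 + j321·0.25) = 1 + j80.25 → |·| ≈ 80.256, ∠ ≈ 89.29°
pole (1 + j321·0.0125) = 1 + j4.0125 → |·| ≈ 4.1352, ∠ ≈ 76.01°
|G| = 3.125 · 1 / (80.256 · 4.1352) ≈ 0.0094162
Gain = 20 log₁₀(0.0094162) ≈ -40.52 dB
∠G = (0°) − (89.29° + 76.01°) = -165.30°

ω = 8: 2.9 dB, -69.1°; ω = 321: -40.5 dB, -165.3°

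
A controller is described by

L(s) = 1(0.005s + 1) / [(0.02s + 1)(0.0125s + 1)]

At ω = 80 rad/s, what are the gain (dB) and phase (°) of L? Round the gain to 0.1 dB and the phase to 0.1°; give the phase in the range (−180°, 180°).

At ω = 80 rad/s:
zero (1 + j80·0.005) = 1 + j0.4 → |·| ≈ 1.077, ∠ ≈ 21.80°
pole (1 + j80·0.02) = 1 + j1.6 → |·| ≈ 1.8868, ∠ ≈ 57.99°
pole (1 + j80·0.0125) = 1 + j1 → |·| ≈ 1.4142, ∠ ≈ 45.00°
|L| = 1 · 1.077 / (1.8868 · 1.4142) ≈ 0.40363
Gain = 20 log₁₀(0.40363) ≈ -7.88 dB
∠L = (21.80°) − (57.99° + 45.00°) = -81.19°

-7.9 dB, -81.2°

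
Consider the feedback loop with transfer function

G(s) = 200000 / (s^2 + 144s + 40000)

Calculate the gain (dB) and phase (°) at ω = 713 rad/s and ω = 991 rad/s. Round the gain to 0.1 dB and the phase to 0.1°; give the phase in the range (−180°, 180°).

ω = 713: -7.6 dB, -167.6°; ω = 991: -13.6 dB, -171.4°

At s = jω = j713:
quadratic: (j713)² + 144·j713 + 40000 = -468369 + j102672 → |·| ≈ 4.7949e+05, ∠ ≈ 167.64°
|G| = 200000 / 4.7949e+05 ≈ 0.41711
Gain = 20 log₁₀(0.41711) ≈ -7.59 dB
∠G = 0.00° − 167.64° = -167.64°

At s = jω = j991:
quadratic: (j991)² + 144·j991 + 40000 = -942081 + j142704 → |·| ≈ 9.5283e+05, ∠ ≈ 171.39°
|G| = 200000 / 9.5283e+05 ≈ 0.2099
Gain = 20 log₁₀(0.2099) ≈ -13.56 dB
∠G = 0.00° − 171.39° = -171.39°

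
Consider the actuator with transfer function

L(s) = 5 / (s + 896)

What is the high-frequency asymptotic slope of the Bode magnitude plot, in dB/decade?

-20 dB/decade

Each pole contributes −20 dB/decade at high frequency; each zero contributes +20 dB/decade.
Net: 0 zero(s) − 1 pole(s) → -20 dB/decade.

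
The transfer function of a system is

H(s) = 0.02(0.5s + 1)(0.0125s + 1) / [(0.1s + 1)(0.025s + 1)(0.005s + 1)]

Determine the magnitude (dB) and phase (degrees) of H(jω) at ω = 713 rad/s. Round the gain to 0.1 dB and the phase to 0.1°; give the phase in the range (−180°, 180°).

-37.4 dB, -76.9°

At ω = 713 rad/s:
zero (1 + j713·0.5) = 1 + j356.5 → |·| ≈ 356.5, ∠ ≈ 89.84°
zero (1 + j713·0.0125) = 1 + j8.9125 → |·| ≈ 8.9684, ∠ ≈ 83.60°
pole (1 + j713·0.1) = 1 + j71.3 → |·| ≈ 71.307, ∠ ≈ 89.20°
pole (1 + j713·0.025) = 1 + j17.825 → |·| ≈ 17.853, ∠ ≈ 86.79°
pole (1 + j713·0.005) = 1 + j3.565 → |·| ≈ 3.7026, ∠ ≈ 74.33°
|H| = 0.02 · 356.5 · 8.9684 / (71.307 · 17.853 · 3.7026) ≈ 0.013566
Gain = 20 log₁₀(0.013566) ≈ -37.35 dB
∠H = (89.84° + 83.60°) − (89.20° + 86.79° + 74.33°) = -76.88°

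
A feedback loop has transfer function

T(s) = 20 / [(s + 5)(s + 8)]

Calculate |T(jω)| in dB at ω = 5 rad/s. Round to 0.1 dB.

-10.5 dB

At s = jω = j5:
pole (s+5): 5 + j5 → |·| = √(5²+5²) = √50 ≈ 7.0711, ∠ = arctan(5/5) ≈ 45.00°
pole (s+8): 8 + j5 → |·| = √(8²+5²) = √89 ≈ 9.434, ∠ = arctan(5/8) ≈ 32.01°
|T| = 20 / 66.709 ≈ 0.29981
Gain = 20 log₁₀(0.29981) ≈ -10.46 dB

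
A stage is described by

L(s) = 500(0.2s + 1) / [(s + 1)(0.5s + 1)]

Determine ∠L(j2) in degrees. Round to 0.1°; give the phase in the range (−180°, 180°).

-86.6°

At ω = 2 rad/s:
zero (1 + j2·0.2) = 1 + j0.4 → |·| ≈ 1.077, ∠ ≈ 21.80°
pole (1 + j2·1) = 1 + j2 → |·| ≈ 2.2361, ∠ ≈ 63.43°
pole (1 + j2·0.5) = 1 + j1 → |·| ≈ 1.4142, ∠ ≈ 45.00°
∠L = (21.80°) − (63.43° + 45.00°) = -86.63°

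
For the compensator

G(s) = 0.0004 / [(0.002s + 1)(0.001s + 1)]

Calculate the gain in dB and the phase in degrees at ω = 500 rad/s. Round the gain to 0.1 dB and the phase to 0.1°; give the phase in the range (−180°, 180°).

At ω = 500 rad/s:
pole (1 + j500·0.002) = 1 + j1 → |·| ≈ 1.4142, ∠ ≈ 45.00°
pole (1 + j500·0.001) = 1 + j0.5 → |·| ≈ 1.118, ∠ ≈ 26.57°
|G| = 0.0004 · 1 / (1.4142 · 1.118) ≈ 0.00025299
Gain = 20 log₁₀(0.00025299) ≈ -71.94 dB
∠G = (0°) − (45.00° + 26.57°) = -71.57°

-71.9 dB, -71.6°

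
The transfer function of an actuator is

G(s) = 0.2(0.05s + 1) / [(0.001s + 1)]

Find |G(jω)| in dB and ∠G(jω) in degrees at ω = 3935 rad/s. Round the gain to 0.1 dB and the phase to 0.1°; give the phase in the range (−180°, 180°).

At ω = 3935 rad/s:
zero (1 + j3935·0.05) = 1 + j196.75 → |·| ≈ 196.75, ∠ ≈ 89.71°
pole (1 + j3935·0.001) = 1 + j3.935 → |·| ≈ 4.0601, ∠ ≈ 75.74°
|G| = 0.2 · 196.75 / (4.0601) ≈ 9.6919
Gain = 20 log₁₀(9.6919) ≈ 19.73 dB
∠G = (89.71°) − (75.74°) = 13.97°

19.7 dB, 14.0°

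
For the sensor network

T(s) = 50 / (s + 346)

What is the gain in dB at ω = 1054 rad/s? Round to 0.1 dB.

-26.9 dB

At s = jω = j1054:
pole (s+346): 346 + j1054 → |·| = √(346²+1054²) = √1230632 ≈ 1109.3, ∠ = arctan(1054/346) ≈ 71.83°
|T| = 50 / 1109.3 ≈ 0.045073
Gain = 20 log₁₀(0.045073) ≈ -26.92 dB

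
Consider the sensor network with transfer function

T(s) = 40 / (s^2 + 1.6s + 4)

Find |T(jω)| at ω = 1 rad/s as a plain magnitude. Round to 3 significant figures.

11.8

At s = jω = j1:
quadratic: (j1)² + 1.6·j1 + 4 = 3 + j1.6 → |·| ≈ 3.4, ∠ ≈ 28.07°
|T| = 40 / 3.4 ≈ 11.765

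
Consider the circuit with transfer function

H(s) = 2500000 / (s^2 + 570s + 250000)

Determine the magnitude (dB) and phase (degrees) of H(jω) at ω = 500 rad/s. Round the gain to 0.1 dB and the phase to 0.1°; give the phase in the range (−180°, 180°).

18.9 dB, -90.0°

At s = jω = j500:
quadratic: (j500)² + 570·j500 + 250000 = 0 + j285000 → |·| ≈ 2.85e+05, ∠ ≈ 90.00°
|H| = 2500000 / 2.85e+05 ≈ 8.7719
Gain = 20 log₁₀(8.7719) ≈ 18.86 dB
∠H = 0.00° − 90.00° = -90.00°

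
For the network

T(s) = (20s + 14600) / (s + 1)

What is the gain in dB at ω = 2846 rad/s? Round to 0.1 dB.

Substitute s = j2846:
Numerator: 20(j2846) + 14600 = 14600 + j56920
Denominator: (j2846) + 1 = 1 + j2846
|N| = √(14600² + 56920²) ≈ 58763, ∠N ≈ 75.61°
|D| = √(1² + 2846²) ≈ 2846, ∠D ≈ 89.98°
|T| = 58763 / 2846 ≈ 20.648
Gain = 20 log₁₀(20.648) ≈ 26.30 dB

26.3 dB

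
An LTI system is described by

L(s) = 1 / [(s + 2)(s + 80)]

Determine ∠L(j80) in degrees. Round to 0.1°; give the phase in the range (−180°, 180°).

-133.6°

At s = jω = j80:
pole (s+2): 2 + j80 → |·| = √(2²+80²) = √6404 ≈ 80.025, ∠ = arctan(80/2) ≈ 88.57°
pole (s+80): 80 + j80 → |·| = √(80²+80²) = √12800 ≈ 113.14, ∠ = arctan(80/80) ≈ 45.00°
∠L = 0.00° − 133.57° = -133.57°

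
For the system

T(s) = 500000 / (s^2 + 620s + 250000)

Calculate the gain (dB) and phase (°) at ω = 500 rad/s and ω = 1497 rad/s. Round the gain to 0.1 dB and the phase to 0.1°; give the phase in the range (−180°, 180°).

ω = 500: 4.2 dB, -90.0°; ω = 1497: -12.9 dB, -155.0°

At s = jω = j500:
quadratic: (j500)² + 620·j500 + 250000 = 0 + j310000 → |·| ≈ 3.1e+05, ∠ ≈ 90.00°
|T| = 500000 / 3.1e+05 ≈ 1.6129
Gain = 20 log₁₀(1.6129) ≈ 4.15 dB
∠T = 0.00° − 90.00° = -90.00°

At s = jω = j1497:
quadratic: (j1497)² + 620·j1497 + 250000 = -1991009 + j928140 → |·| ≈ 2.1967e+06, ∠ ≈ 155.01°
|T| = 500000 / 2.1967e+06 ≈ 0.22761
Gain = 20 log₁₀(0.22761) ≈ -12.86 dB
∠T = 0.00° − 155.01° = -155.01°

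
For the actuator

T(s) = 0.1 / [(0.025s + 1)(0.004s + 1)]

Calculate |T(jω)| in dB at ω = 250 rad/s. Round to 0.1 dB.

At ω = 250 rad/s:
pole (1 + j250·0.025) = 1 + j6.25 → |·| ≈ 6.3295, ∠ ≈ 80.91°
pole (1 + j250·0.004) = 1 + j1 → |·| ≈ 1.4142, ∠ ≈ 45.00°
|T| = 0.1 · 1 / (6.3295 · 1.4142) ≈ 0.011172
Gain = 20 log₁₀(0.011172) ≈ -39.04 dB

-39.0 dB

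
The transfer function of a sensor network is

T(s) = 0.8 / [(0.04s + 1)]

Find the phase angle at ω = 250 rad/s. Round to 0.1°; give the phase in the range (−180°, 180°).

At ω = 250 rad/s:
pole (1 + j250·0.04) = 1 + j10 → |·| ≈ 10.05, ∠ ≈ 84.29°
∠T = (0°) − (84.29°) = -84.29°

-84.3°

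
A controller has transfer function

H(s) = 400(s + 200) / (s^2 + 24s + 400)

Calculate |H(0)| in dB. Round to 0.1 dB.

H(0) = 400·200 / 400 = 200
20 log₁₀(200) ≈ 46.02 dB

46.0 dB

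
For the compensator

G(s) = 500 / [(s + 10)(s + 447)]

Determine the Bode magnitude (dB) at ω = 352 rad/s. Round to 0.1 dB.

At s = jω = j352:
pole (s+10): 10 + j352 → |·| = √(10²+352²) = √124004 ≈ 352.14, ∠ = arctan(352/10) ≈ 88.37°
pole (s+447): 447 + j352 → |·| = √(447²+352²) = √323713 ≈ 568.96, ∠ = arctan(352/447) ≈ 38.22°
|G| = 500 / 2.0035e+05 ≈ 0.0024956
Gain = 20 log₁₀(0.0024956) ≈ -52.06 dB

-52.1 dB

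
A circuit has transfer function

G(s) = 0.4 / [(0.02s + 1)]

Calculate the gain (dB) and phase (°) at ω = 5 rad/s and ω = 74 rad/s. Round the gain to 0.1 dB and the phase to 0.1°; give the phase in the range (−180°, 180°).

ω = 5: -8.0 dB, -5.7°; ω = 74: -13.0 dB, -56.0°

At ω = 5 rad/s:
pole (1 + j5·0.02) = 1 + j0.1 → |·| ≈ 1.005, ∠ ≈ 5.71°
|G| = 0.4 · 1 / (1.005) ≈ 0.39801
Gain = 20 log₁₀(0.39801) ≈ -8.00 dB
∠G = (0°) − (5.71°) = -5.71°

At ω = 74 rad/s:
pole (1 + j74·0.02) = 1 + j1.48 → |·| ≈ 1.7862, ∠ ≈ 55.95°
|G| = 0.4 · 1 / (1.7862) ≈ 0.22394
Gain = 20 log₁₀(0.22394) ≈ -13.00 dB
∠G = (0°) − (55.95°) = -55.95°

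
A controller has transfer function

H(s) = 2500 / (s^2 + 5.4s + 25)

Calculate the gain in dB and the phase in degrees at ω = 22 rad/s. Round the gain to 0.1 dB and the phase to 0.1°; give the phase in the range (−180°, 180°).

14.4 dB, -165.5°

At s = jω = j22:
quadratic: (j22)² + 5.4·j22 + 25 = -459 + j118.8 → |·| ≈ 474.12, ∠ ≈ 165.49°
|H| = 2500 / 474.12 ≈ 5.2729
Gain = 20 log₁₀(5.2729) ≈ 14.44 dB
∠H = 0.00° − 165.49° = -165.49°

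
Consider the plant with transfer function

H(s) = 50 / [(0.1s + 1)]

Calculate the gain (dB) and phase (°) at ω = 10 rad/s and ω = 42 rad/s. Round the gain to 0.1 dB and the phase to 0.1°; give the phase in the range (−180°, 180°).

At ω = 10 rad/s:
pole (1 + j10·0.1) = 1 + j1 → |·| ≈ 1.4142, ∠ ≈ 45.00°
|H| = 50 · 1 / (1.4142) ≈ 35.356
Gain = 20 log₁₀(35.356) ≈ 30.97 dB
∠H = (0°) − (45.00°) = -45.00°

At ω = 42 rad/s:
pole (1 + j42·0.1) = 1 + j4.2 → |·| ≈ 4.3174, ∠ ≈ 76.61°
|H| = 50 · 1 / (4.3174) ≈ 11.581
Gain = 20 log₁₀(11.581) ≈ 21.27 dB
∠H = (0°) − (76.61°) = -76.61°

ω = 10: 31.0 dB, -45.0°; ω = 42: 21.3 dB, -76.6°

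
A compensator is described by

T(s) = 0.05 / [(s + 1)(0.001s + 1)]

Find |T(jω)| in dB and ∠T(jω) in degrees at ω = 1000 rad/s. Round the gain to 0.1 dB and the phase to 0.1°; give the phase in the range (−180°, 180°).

At ω = 1000 rad/s:
pole (1 + j1000·1) = 1 + j1000 → |·| ≈ 1000, ∠ ≈ 89.94°
pole (1 + j1000·0.001) = 1 + j1 → |·| ≈ 1.4142, ∠ ≈ 45.00°
|T| = 0.05 · 1 / (1000 · 1.4142) ≈ 3.5356e-05
Gain = 20 log₁₀(3.5356e-05) ≈ -89.03 dB
∠T = (0°) − (89.94° + 45.00°) = -134.94°

-89.0 dB, -134.9°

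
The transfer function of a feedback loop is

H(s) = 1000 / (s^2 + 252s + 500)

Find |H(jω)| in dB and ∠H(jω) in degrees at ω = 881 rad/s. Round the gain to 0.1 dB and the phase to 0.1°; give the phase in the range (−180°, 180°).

Substitute s = j881:
Numerator: 1000 = 1000 + j0
Denominator: (j881)^2 + 252(j881) + 500 = -775661 + j222012
|N| = √(1000² + 0²) ≈ 1000, ∠N ≈ 0.00°
|D| = √(775661² + 222012²) ≈ 8.0681e+05, ∠D ≈ 164.03°
|H| = 1000 / 8.0681e+05 ≈ 0.0012394
Gain = 20 log₁₀(0.0012394) ≈ -58.14 dB
∠H = 0.00° − 164.03° = -164.03°

-58.1 dB, -164.0°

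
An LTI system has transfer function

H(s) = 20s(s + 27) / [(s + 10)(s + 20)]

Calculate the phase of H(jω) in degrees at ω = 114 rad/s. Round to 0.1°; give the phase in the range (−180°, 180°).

1.6°

At s = jω = j114:
zero (s+27): 27 + j114 → |·| = √(27²+114²) = √13725 ≈ 117.15, ∠ = arctan(114/27) ≈ 76.68°
zero at origin: s = j114 → |·| = 114, ∠ = 90.00°
pole (s+10): 10 + j114 → |·| = √(10²+114²) = √13096 ≈ 114.44, ∠ = arctan(114/10) ≈ 84.99°
pole (s+20): 20 + j114 → |·| = √(20²+114²) = √13396 ≈ 115.74, ∠ = arctan(114/20) ≈ 80.05°
∠H = 166.68° − 165.04° = 1.64°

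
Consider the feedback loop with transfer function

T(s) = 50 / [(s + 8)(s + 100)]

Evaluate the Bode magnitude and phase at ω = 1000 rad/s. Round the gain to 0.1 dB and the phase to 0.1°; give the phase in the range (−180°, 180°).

-86.1 dB, -173.8°

At s = jω = j1000:
pole (s+8): 8 + j1000 → |·| = √(8²+1000²) = √1000064 ≈ 1000, ∠ = arctan(1000/8) ≈ 89.54°
pole (s+100): 100 + j1000 → |·| = √(100²+1000²) = √1010000 ≈ 1005, ∠ = arctan(1000/100) ≈ 84.29°
|T| = 50 / 1.005e+06 ≈ 4.9751e-05
Gain = 20 log₁₀(4.9751e-05) ≈ -86.06 dB
∠T = 0.00° − 173.83° = -173.83°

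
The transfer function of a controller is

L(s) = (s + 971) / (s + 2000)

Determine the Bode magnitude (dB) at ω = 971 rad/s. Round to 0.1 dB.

-4.2 dB

At s = jω = j971:
zero (s+971): 971 + j971 → |·| = √(971²+971²) = √1885682 ≈ 1373.2, ∠ = arctan(971/971) ≈ 45.00°
pole (s+2000): 2000 + j971 → |·| = √(2000²+971²) = √4942841 ≈ 2223.3, ∠ = arctan(971/2000) ≈ 25.90°
|L| = 1 · 1373.2 / 2223.3 ≈ 0.61764
Gain = 20 log₁₀(0.61764) ≈ -4.19 dB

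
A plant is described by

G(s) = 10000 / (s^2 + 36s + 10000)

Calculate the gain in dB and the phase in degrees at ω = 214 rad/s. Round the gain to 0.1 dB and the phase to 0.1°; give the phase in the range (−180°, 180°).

-11.3 dB, -167.9°

At s = jω = j214:
quadratic: (j214)² + 36·j214 + 10000 = -35796 + j7704 → |·| ≈ 36616, ∠ ≈ 167.85°
|G| = 10000 / 36616 ≈ 0.2731
Gain = 20 log₁₀(0.2731) ≈ -11.27 dB
∠G = 0.00° − 167.85° = -167.85°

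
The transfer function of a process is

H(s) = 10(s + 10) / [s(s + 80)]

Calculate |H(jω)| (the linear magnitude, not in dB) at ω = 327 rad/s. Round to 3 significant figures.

At s = jω = j327:
zero (s+10): 10 + j327 → |·| = √(10²+327²) = √107029 ≈ 327.15, ∠ = arctan(327/10) ≈ 88.25°
pole (s+80): 80 + j327 → |·| = √(80²+327²) = √113329 ≈ 336.64, ∠ = arctan(327/80) ≈ 76.25°
pole at origin: |s| = 327, ∠ = 90.00° (in denominator)
|H| = 10 · 327.15 / 1.1008e+05 ≈ 0.029719

0.0297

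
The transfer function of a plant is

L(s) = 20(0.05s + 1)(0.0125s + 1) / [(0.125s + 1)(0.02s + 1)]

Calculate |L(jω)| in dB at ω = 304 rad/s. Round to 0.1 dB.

At ω = 304 rad/s:
zero (1 + j304·0.05) = 1 + j15.2 → |·| ≈ 15.233, ∠ ≈ 86.24°
zero (1 + j304·0.0125) = 1 + j3.8 → |·| ≈ 3.9294, ∠ ≈ 75.26°
pole (1 + j304·0.125) = 1 + j38 → |·| ≈ 38.013, ∠ ≈ 88.49°
pole (1 + j304·0.02) = 1 + j6.08 → |·| ≈ 6.1617, ∠ ≈ 80.66°
|L| = 20 · 15.233 · 3.9294 / (38.013 · 6.1617) ≈ 5.111
Gain = 20 log₁₀(5.111) ≈ 14.17 dB

14.2 dB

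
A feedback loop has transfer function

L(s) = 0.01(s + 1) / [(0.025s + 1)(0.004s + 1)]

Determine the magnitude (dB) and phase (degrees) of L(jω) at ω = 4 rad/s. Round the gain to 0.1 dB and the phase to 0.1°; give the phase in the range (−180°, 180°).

At ω = 4 rad/s:
zero (1 + j4·1) = 1 + j4 → |·| ≈ 4.1231, ∠ ≈ 75.96°
pole (1 + j4·0.025) = 1 + j0.1 → |·| ≈ 1.005, ∠ ≈ 5.71°
pole (1 + j4·0.004) = 1 + j0.016 → |·| ≈ 1.0001, ∠ ≈ 0.92°
|L| = 0.01 · 4.1231 / (1.005 · 1.0001) ≈ 0.041022
Gain = 20 log₁₀(0.041022) ≈ -27.74 dB
∠L = (75.96°) − (5.71° + 0.92°) = 69.33°

-27.7 dB, 69.3°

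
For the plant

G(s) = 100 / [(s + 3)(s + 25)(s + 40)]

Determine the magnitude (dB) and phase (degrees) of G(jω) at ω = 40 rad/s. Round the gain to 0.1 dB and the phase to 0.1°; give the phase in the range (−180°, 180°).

-60.6 dB, 171.3°

At s = jω = j40:
pole (s+3): 3 + j40 → |·| = √(3²+40²) = √1609 ≈ 40.112, ∠ = arctan(40/3) ≈ 85.71°
pole (s+25): 25 + j40 → |·| = √(25²+40²) = √2225 ≈ 47.17, ∠ = arctan(40/25) ≈ 57.99°
pole (s+40): 40 + j40 → |·| = √(40²+40²) = √3200 ≈ 56.569, ∠ = arctan(40/40) ≈ 45.00°
|G| = 100 / 1.0703e+05 ≈ 0.00093432
Gain = 20 log₁₀(0.00093432) ≈ -60.59 dB
∠G = 0.00° − 188.70° = -188.70° ≡ 171.30° (principal value)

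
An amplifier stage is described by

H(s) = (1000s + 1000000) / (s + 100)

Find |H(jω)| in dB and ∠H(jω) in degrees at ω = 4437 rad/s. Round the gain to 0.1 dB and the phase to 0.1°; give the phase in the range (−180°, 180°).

Substitute s = j4437:
Numerator: 1000(j4437) + 1000000 = 1000000 + j4437000
Denominator: (j4437) + 100 = 100 + j4437
|N| = √(1000000² + 4437000²) ≈ 4.5483e+06, ∠N ≈ 77.30°
|D| = √(100² + 4437²) ≈ 4438.1, ∠D ≈ 88.71°
|H| = 4.5483e+06 / 4438.1 ≈ 1024.8
Gain = 20 log₁₀(1024.8) ≈ 60.21 dB
∠H = 77.30° − 88.71° = -11.41°

60.2 dB, -11.4°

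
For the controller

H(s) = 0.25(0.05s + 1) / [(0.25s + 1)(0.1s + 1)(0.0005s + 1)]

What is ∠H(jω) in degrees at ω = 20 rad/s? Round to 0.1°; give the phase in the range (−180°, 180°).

-97.7°

At ω = 20 rad/s:
zero (1 + j20·0.05) = 1 + j1 → |·| ≈ 1.4142, ∠ ≈ 45.00°
pole (1 + j20·0.25) = 1 + j5 → |·| ≈ 5.099, ∠ ≈ 78.69°
pole (1 + j20·0.1) = 1 + j2 → |·| ≈ 2.2361, ∠ ≈ 63.43°
pole (1 + j20·0.0005) = 1 + j0.01 → |·| ≈ 1, ∠ ≈ 0.57°
∠H = (45.00°) − (78.69° + 63.43° + 0.57°) = -97.69°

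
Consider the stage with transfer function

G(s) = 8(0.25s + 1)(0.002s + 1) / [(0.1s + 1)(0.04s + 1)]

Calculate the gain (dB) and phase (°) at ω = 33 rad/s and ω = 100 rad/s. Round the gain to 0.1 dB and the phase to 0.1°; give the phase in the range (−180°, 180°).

At ω = 33 rad/s:
zero (1 + j33·0.25) = 1 + j8.25 → |·| ≈ 8.3104, ∠ ≈ 83.09°
zero (1 + j33·0.002) = 1 + j0.066 → |·| ≈ 1.0022, ∠ ≈ 3.78°
pole (1 + j33·0.1) = 1 + j3.3 → |·| ≈ 3.4482, ∠ ≈ 73.14°
pole (1 + j33·0.04) = 1 + j1.32 → |·| ≈ 1.656, ∠ ≈ 52.85°
|G| = 8 · 8.3104 · 1.0022 / (3.4482 · 1.656) ≈ 11.668
Gain = 20 log₁₀(11.668) ≈ 21.34 dB
∠G = (83.09° + 3.78°) − (73.14° + 52.85°) = -39.12°

At ω = 100 rad/s:
zero (1 + j100·0.25) = 1 + j25 → |·| ≈ 25.02, ∠ ≈ 87.71°
zero (1 + j100·0.002) = 1 + j0.2 → |·| ≈ 1.0198, ∠ ≈ 11.31°
pole (1 + j100·0.1) = 1 + j10 → |·| ≈ 10.05, ∠ ≈ 84.29°
pole (1 + j100·0.04) = 1 + j4 → |·| ≈ 4.1231, ∠ ≈ 75.96°
|G| = 8 · 25.02 · 1.0198 / (10.05 · 4.1231) ≈ 4.9261
Gain = 20 log₁₀(4.9261) ≈ 13.85 dB
∠G = (87.71° + 11.31°) − (84.29° + 75.96°) = -61.23°

ω = 33: 21.3 dB, -39.1°; ω = 100: 13.9 dB, -61.2°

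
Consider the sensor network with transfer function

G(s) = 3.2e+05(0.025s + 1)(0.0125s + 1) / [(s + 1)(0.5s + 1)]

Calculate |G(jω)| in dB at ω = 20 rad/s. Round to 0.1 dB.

65.3 dB

At ω = 20 rad/s:
zero (1 + j20·0.025) = 1 + j0.5 → |·| ≈ 1.118, ∠ ≈ 26.57°
zero (1 + j20·0.0125) = 1 + j0.25 → |·| ≈ 1.0308, ∠ ≈ 14.04°
pole (1 + j20·1) = 1 + j20 → |·| ≈ 20.025, ∠ ≈ 87.14°
pole (1 + j20·0.5) = 1 + j10 → |·| ≈ 10.05, ∠ ≈ 84.29°
|G| = 3.2e+05 · 1.118 · 1.0308 / (20.025 · 10.05) ≈ 1832.4
Gain = 20 log₁₀(1832.4) ≈ 65.26 dB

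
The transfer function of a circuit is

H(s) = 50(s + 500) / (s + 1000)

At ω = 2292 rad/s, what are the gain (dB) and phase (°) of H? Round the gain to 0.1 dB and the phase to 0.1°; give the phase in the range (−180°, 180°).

33.4 dB, 11.3°

At s = jω = j2292:
zero (s+500): 500 + j2292 → |·| = √(500²+2292²) = √5503264 ≈ 2345.9, ∠ = arctan(2292/500) ≈ 77.69°
pole (s+1000): 1000 + j2292 → |·| = √(1000²+2292²) = √6253264 ≈ 2500.7, ∠ = arctan(2292/1000) ≈ 66.43°
|H| = 50 · 2345.9 / 2500.7 ≈ 46.905
Gain = 20 log₁₀(46.905) ≈ 33.42 dB
∠H = 77.69° − 66.43° = 11.26°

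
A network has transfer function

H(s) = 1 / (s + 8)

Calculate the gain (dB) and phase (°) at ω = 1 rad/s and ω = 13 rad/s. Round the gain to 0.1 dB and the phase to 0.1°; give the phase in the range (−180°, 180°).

ω = 1: -18.1 dB, -7.1°; ω = 13: -23.7 dB, -58.4°

Substitute s = j1:
Numerator: 1 = 1 + j0
Denominator: (j1) + 8 = 8 + j1
|N| = √(1² + 0²) ≈ 1, ∠N ≈ 0.00°
|D| = √(8² + 1²) ≈ 8.0623, ∠D ≈ 7.13°
|H| = 1 / 8.0623 ≈ 0.12403
Gain = 20 log₁₀(0.12403) ≈ -18.13 dB
∠H = 0.00° − 7.13° = -7.13°

Substitute s = j13:
Numerator: 1 = 1 + j0
Denominator: (j13) + 8 = 8 + j13
|N| = √(1² + 0²) ≈ 1, ∠N ≈ 0.00°
|D| = √(8² + 13²) ≈ 15.264, ∠D ≈ 58.39°
|H| = 1 / 15.264 ≈ 0.065514
Gain = 20 log₁₀(0.065514) ≈ -23.67 dB
∠H = 0.00° − 58.39° = -58.39°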